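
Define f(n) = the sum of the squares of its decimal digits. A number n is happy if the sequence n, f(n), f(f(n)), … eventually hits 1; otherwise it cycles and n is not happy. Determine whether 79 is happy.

happy

79 → 7² + 9² = 130
130 → 1² + 3² + 0² = 10
10 → 1² + 0² = 1  — reached 1.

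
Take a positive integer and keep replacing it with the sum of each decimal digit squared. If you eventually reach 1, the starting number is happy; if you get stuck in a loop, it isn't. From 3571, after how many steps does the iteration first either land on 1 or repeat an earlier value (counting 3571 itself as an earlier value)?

15

3571 → 3² + 5² + 7² + 1² = 9 + 25 + 49 + 1 = 84
84 → 8² + 4² = 64 + 16 = 80
80 → 8² + 0² = 64 + 0 = 64
64 → 6² + 4² = 36 + 16 = 52
52 → 5² + 2² = 25 + 4 = 29
29 → 2² + 9² = 4 + 81 = 85
85 → 8² + 5² = 64 + 25 = 89
89 → 8² + 9² = 64 + 81 = 145
145 → 1² + 4² + 5² = 1 + 16 + 25 = 42
42 → 4² + 2² = 16 + 4 = 20
20 → 2² + 0² = 4 + 0 = 4
4 → 4² = 16
16 → 1² + 6² = 1 + 36 = 37
37 → 3² + 7² = 9 + 49 = 58
58 → 5² + 8² = 25 + 64 = 89  — 89 repeats.
That took 15 steps.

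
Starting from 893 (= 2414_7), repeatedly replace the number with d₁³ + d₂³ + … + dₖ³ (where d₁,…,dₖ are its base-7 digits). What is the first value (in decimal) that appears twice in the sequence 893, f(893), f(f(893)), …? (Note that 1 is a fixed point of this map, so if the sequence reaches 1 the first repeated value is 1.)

137

893 = (2,4,1,4)_7 → 2³ + 4³ + 1³ + 4³ = 8 + 64 + 1 + 64 = 137
137 = (2,5,4)_7 → 2³ + 5³ + 4³ = 8 + 125 + 64 = 197
197 = (4,0,1)_7 → 4³ + 0³ + 1³ = 64 + 0 + 1 = 65
65 = (1,2,2)_7 → 1³ + 2³ + 2³ = 1 + 8 + 8 = 17
17 = (2,3)_7 → 2³ + 3³ = 8 + 27 = 35
35 = (5,0)_7 → 5³ + 0³ = 125 + 0 = 125
125 = (2,3,6)_7 → 2³ + 3³ + 6³ = 8 + 27 + 216 = 251
251 = (5,0,6)_7 → 5³ + 0³ + 6³ = 125 + 0 + 216 = 341
341 = (6,6,5)_7 → 6³ + 6³ + 5³ = 216 + 216 + 125 = 557
557 = (1,4,2,4)_7 → 1³ + 4³ + 2³ + 4³ = 1 + 64 + 8 + 64 = 137  — 137 already appeared earlier.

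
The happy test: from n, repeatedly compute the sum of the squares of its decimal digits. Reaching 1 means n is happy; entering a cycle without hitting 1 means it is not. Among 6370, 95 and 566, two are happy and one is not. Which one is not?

6370: 6370 → 94 → 97 → 130 → 10 → 1  — reaches 1 (happy)
95: 95 → 106 → 37 → 58 → 89 → 145 → 42 → 20 → 4 → 16 → 37  — repeats 37 (not happy)
566: 566 → 97 → 130 → 10 → 1  — reaches 1 (happy)

95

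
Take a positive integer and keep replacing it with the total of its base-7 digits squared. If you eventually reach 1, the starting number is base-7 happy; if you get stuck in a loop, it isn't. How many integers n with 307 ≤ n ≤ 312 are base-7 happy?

1

307: 307 → 73 → 19 → 29 → 17 → 13 → 37 → 29  — not base-7 happy
308: 308 → 40 → 50 → 2 → 4 → 16 → 8 → 2  — not base-7 happy
309: 309 → 41 → 61 → 27 → 45 → 45  — not base-7 happy
310: 310 → 44 → 40 → 50 → 2 → 4 → 16 → 8 → 2  — not base-7 happy
311: 311 → 49 → 1  — base-7 happy
312: 312 → 56 → 2 → 4 → 16 → 8 → 2  — not base-7 happy
base-7 happy: 311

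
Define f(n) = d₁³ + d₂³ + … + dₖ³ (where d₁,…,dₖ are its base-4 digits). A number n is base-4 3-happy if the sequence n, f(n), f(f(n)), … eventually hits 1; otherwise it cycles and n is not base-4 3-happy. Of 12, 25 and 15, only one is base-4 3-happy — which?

12: 12 → 27 → 36 → 9 → 9  — repeats 9 (not base-4 3-happy)
25: 25 → 10 → 16 → 1  — reaches 1 (base-4 3-happy)
15: 15 → 54 → 36 → 9 → 9  — repeats 9 (not base-4 3-happy)

25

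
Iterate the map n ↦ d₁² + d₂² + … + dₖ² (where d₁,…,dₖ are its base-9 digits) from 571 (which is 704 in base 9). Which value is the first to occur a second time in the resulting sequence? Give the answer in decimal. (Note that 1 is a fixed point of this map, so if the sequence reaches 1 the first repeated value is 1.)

571 = (7,0,4)_9 → 7² + 0² + 4² = 65
65 = (7,2)_9 → 7² + 2² = 53
53 = (5,8)_9 → 5² + 8² = 89
89 = (1,0,8)_9 → 1² + 0² + 8² = 65  — 65 already appeared earlier.

65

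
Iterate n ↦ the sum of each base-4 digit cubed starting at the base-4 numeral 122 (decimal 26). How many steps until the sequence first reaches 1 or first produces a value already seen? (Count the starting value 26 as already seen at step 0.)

4

26 = (1,2,2)_4 → 17
17 = (1,0,1)_4 → 2
2 = (2)_4 → 8
8 = (2,0)_4 → 8  — 8 repeats.
That took 4 steps.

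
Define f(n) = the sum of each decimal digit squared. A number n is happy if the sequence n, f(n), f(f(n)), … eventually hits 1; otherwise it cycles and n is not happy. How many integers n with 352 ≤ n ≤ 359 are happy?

1

352: 352 → 38 → 73 → 58 → 89 → 145 → 42 → 20 → 4 → 16 → 37 → 58  — not happy
353: 353 → 43 → 25 → 29 → 85 → 89 → 145 → 42 → 20 → 4 → 16 → 37 → 58 → 89  — not happy
354: 354 → 50 → 25 → 29 → 85 → 89 → 145 → 42 → 20 → 4 → 16 → 37 → 58 → 89  — not happy
355: 355 → 59 → 106 → 37 → 58 → 89 → 145 → 42 → 20 → 4 → 16 → 37  — not happy
356: 356 → 70 → 49 → 97 → 130 → 10 → 1  — happy
357: 357 → 83 → 73 → 58 → 89 → 145 → 42 → 20 → 4 → 16 → 37 → 58  — not happy
358: 358 → 98 → 145 → 42 → 20 → 4 → 16 → 37 → 58 → 89 → 145  — not happy
359: 359 → 115 → 27 → 53 → 34 → 25 → 29 → 85 → 89 → 145 → 42 → 20 → 4 → 16 → 37 → 58 → 89  — not happy
happy: 356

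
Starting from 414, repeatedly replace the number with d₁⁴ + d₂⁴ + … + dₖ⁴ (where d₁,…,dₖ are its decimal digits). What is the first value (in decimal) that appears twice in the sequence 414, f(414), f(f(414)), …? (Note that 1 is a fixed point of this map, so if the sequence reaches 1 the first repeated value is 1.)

414 → 513
513 → 707
707 → 4802
4802 → 4368
4368 → 5729
5729 → 9603
9603 → 7938
7938 → 13139
13139 → 6725
6725 → 4338
4338 → 4514
4514 → 1138
1138 → 4179
4179 → 9219
9219 → 13139  — 13139 already appeared earlier.

13139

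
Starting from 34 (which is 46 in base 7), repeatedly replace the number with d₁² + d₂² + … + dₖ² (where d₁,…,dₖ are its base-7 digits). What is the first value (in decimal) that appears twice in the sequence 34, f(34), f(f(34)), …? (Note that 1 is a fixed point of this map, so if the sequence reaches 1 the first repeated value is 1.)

34 = (4,6)_7 → 4² + 6² = 16 + 36 = 52
52 = (1,0,3)_7 → 1² + 0² + 3² = 1 + 0 + 9 = 10
10 = (1,3)_7 → 1² + 3² = 1 + 9 = 10  — 10 already appeared earlier.

10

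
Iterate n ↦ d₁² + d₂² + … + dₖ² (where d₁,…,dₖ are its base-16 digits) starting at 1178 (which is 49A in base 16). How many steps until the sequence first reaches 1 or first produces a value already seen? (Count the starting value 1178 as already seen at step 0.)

1178 = (4,9,10)_16 → 4² + 9² + 10² = 197
197 = (12,5)_16 → 12² + 5² = 169
169 = (10,9)_16 → 10² + 9² = 181
181 = (11,5)_16 → 11² + 5² = 146
146 = (9,2)_16 → 9² + 2² = 85
85 = (5,5)_16 → 5² + 5² = 50
50 = (3,2)_16 → 3² + 2² = 13
13 = (13)_16 → 13² = 169  — 169 repeats.
That took 8 steps.

8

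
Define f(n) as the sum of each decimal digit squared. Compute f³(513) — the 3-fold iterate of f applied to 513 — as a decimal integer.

513 → 5² + 1² + 3² = 25 + 1 + 9 = 35
35 → 3² + 5² = 9 + 25 = 34
34 → 3² + 4² = 9 + 16 = 25

25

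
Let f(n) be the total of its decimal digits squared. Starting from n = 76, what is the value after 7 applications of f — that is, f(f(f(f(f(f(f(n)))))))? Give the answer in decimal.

16

76 → 7² + 6² = 49 + 36 = 85
85 → 8² + 5² = 64 + 25 = 89
89 → 8² + 9² = 64 + 81 = 145
145 → 1² + 4² + 5² = 1 + 16 + 25 = 42
42 → 4² + 2² = 16 + 4 = 20
20 → 2² + 0² = 4 + 0 = 4
4 → 4² = 16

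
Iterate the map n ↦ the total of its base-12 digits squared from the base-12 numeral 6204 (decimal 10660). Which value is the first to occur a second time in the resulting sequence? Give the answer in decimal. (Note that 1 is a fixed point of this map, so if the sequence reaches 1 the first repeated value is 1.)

80

10660 = (6,2,0,4)_12 → 6² + 2² + 0² + 4² = 56
56 = (4,8)_12 → 4² + 8² = 80
80 = (6,8)_12 → 6² + 8² = 100
100 = (8,4)_12 → 8² + 4² = 80  — 80 already appeared earlier.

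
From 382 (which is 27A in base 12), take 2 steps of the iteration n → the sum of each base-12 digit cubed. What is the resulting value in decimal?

1136

382 = (2,7,10)_12 → 2³ + 7³ + 10³ = 8 + 343 + 1000 = 1351
1351 = (9,4,7)_12 → 9³ + 4³ + 7³ = 729 + 64 + 343 = 1136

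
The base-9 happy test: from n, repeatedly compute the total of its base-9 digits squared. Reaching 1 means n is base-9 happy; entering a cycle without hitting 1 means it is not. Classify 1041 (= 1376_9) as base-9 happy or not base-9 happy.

base-9 happy

1041 = (1,3,7,6)_9 → 1² + 3² + 7² + 6² = 95
95 = (1,1,5)_9 → 1² + 1² + 5² = 27
27 = (3,0)_9 → 3² + 0² = 9
9 = (1,0)_9 → 1² + 0² = 1  — reached 1.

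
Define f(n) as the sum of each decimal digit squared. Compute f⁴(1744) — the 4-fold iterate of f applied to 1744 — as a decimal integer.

1

1744 → 82
82 → 68
68 → 100
100 → 1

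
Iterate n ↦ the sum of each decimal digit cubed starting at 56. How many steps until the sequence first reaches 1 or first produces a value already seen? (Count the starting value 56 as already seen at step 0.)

6

56 → 5³ + 6³ = 125 + 216 = 341
341 → 3³ + 4³ + 1³ = 27 + 64 + 1 = 92
92 → 9³ + 2³ = 729 + 8 = 737
737 → 7³ + 3³ + 7³ = 343 + 27 + 343 = 713
713 → 7³ + 1³ + 3³ = 343 + 1 + 27 = 371
371 → 3³ + 7³ + 1³ = 27 + 343 + 1 = 371  — 371 repeats.
That took 6 steps.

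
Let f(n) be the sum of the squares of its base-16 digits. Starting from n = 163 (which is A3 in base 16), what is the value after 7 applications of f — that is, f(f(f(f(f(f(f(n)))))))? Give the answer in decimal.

163 = (10,3)_16 → 10² + 3² = 109
109 = (6,13)_16 → 6² + 13² = 205
205 = (12,13)_16 → 12² + 13² = 313
313 = (1,3,9)_16 → 1² + 3² + 9² = 91
91 = (5,11)_16 → 5² + 11² = 146
146 = (9,2)_16 → 9² + 2² = 85
85 = (5,5)_16 → 5² + 5² = 50

50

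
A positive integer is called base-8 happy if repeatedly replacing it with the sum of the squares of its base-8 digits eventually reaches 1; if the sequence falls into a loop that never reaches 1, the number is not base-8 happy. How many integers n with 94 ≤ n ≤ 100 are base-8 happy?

94: 94 → 46 → 61 → 74 → 6 → 36 → 32 → 16 → 4 → 16  — not base-8 happy
95: 95 → 59 → 58 → 53 → 61 → 74 → 6 → 36 → 32 → 16 → 4 → 16  — not base-8 happy
96: 96 → 17 → 5 → 25 → 10 → 5  — not base-8 happy
97: 97 → 18 → 8 → 1  — base-8 happy
98: 98 → 21 → 29 → 34 → 20 → 20  — not base-8 happy
99: 99 → 26 → 13 → 26  — not base-8 happy
100: 100 → 33 → 17 → 5 → 25 → 10 → 5  — not base-8 happy
base-8 happy: 97

1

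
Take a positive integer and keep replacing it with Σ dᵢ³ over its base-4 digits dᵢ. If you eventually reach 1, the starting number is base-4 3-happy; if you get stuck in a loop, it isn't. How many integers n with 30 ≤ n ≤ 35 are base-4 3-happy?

30: 30 → 36 → 9 → 9  — not base-4 3-happy
31: 31 → 55 → 55  — not base-4 3-happy
32: 32 → 8 → 8  — not base-4 3-happy
33: 33 → 9 → 9  — not base-4 3-happy
34: 34 → 16 → 1  — base-4 3-happy
35: 35 → 35  — not base-4 3-happy
base-4 3-happy: 34

1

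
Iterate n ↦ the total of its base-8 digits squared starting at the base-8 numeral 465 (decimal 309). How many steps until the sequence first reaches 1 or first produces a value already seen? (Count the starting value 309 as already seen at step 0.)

309 = (4,6,5)_8 → 4² + 6² + 5² = 16 + 36 + 25 = 77
77 = (1,1,5)_8 → 1² + 1² + 5² = 1 + 1 + 25 = 27
27 = (3,3)_8 → 3² + 3² = 9 + 9 = 18
18 = (2,2)_8 → 2² + 2² = 4 + 4 = 8
8 = (1,0)_8 → 1² + 0² = 1 + 0 = 1  — reached 1.
That took 5 steps.

5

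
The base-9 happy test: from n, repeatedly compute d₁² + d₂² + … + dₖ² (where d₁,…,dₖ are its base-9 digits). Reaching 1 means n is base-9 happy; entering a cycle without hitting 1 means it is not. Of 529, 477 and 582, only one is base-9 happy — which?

529

529: 529 → 101 → 9 → 1  — reaches 1 (base-9 happy)
477: 477 → 89 → 65 → 53 → 89  — repeats 89 (not base-9 happy)
582: 582 → 86 → 26 → 68 → 74 → 68  — repeats 68 (not base-9 happy)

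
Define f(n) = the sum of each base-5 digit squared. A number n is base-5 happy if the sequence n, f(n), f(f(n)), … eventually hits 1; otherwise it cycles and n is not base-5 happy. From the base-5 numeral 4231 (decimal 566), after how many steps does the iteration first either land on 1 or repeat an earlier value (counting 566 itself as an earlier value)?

6

566 = (4,2,3,1)_5 → 4² + 2² + 3² + 1² = 16 + 4 + 9 + 1 = 30
30 = (1,1,0)_5 → 1² + 1² + 0² = 1 + 1 + 0 = 2
2 = (2)_5 → 2² = 4
4 = (4)_5 → 4² = 16
16 = (3,1)_5 → 3² + 1² = 9 + 1 = 10
10 = (2,0)_5 → 2² + 0² = 4 + 0 = 4  — 4 repeats.
That took 6 steps.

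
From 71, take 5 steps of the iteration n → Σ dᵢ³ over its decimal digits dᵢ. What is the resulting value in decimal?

71 → 7³ + 1³ = 343 + 1 = 344
344 → 3³ + 4³ + 4³ = 27 + 64 + 64 = 155
155 → 1³ + 5³ + 5³ = 1 + 125 + 125 = 251
251 → 2³ + 5³ + 1³ = 8 + 125 + 1 = 134
134 → 1³ + 3³ + 4³ = 1 + 27 + 64 = 92

92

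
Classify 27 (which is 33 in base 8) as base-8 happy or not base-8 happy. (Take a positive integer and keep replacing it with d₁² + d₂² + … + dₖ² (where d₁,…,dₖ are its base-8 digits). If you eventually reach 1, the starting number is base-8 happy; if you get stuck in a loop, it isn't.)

27 = (3,3)_8 → 3² + 3² = 9 + 9 = 18
18 = (2,2)_8 → 2² + 2² = 4 + 4 = 8
8 = (1,0)_8 → 1² + 0² = 1 + 0 = 1  — reached 1.

base-8 happy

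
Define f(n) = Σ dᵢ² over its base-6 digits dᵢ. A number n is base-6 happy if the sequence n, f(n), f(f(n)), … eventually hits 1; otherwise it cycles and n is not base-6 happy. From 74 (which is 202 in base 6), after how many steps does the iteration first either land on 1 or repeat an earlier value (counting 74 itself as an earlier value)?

10

74 = (2,0,2)_6 → 8
8 = (1,2)_6 → 5
5 = (5)_6 → 25
25 = (4,1)_6 → 17
17 = (2,5)_6 → 29
29 = (4,5)_6 → 41
41 = (1,0,5)_6 → 26
26 = (4,2)_6 → 20
20 = (3,2)_6 → 13
13 = (2,1)_6 → 5  — 5 repeats.
That took 10 steps.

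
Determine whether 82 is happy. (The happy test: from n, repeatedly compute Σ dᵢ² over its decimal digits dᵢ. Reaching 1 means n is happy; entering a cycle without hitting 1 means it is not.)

82 → 8² + 2² = 64 + 4 = 68
68 → 6² + 8² = 36 + 64 = 100
100 → 1² + 0² + 0² = 1 + 0 + 0 = 1  — reached 1.

happy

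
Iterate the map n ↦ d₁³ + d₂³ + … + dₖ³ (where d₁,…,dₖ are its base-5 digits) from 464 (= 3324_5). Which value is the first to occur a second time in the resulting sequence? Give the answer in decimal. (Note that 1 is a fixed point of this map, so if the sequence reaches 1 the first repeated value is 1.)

28

464 = (3,3,2,4)_5 → 3³ + 3³ + 2³ + 4³ = 27 + 27 + 8 + 64 = 126
126 = (1,0,0,1)_5 → 1³ + 0³ + 0³ + 1³ = 1 + 0 + 0 + 1 = 2
2 = (2)_5 → 2³ = 8
8 = (1,3)_5 → 1³ + 3³ = 1 + 27 = 28
28 = (1,0,3)_5 → 1³ + 0³ + 3³ = 1 + 0 + 27 = 28  — 28 already appeared earlier.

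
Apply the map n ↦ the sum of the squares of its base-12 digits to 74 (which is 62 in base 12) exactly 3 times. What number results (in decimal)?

74 = (6,2)_12 → 6² + 2² = 40
40 = (3,4)_12 → 3² + 4² = 25
25 = (2,1)_12 → 2² + 1² = 5

5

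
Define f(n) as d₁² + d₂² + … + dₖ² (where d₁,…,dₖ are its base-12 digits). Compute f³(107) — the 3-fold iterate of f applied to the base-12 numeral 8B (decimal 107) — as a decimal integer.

125

107 = (8,11)_12 → 8² + 11² = 185
185 = (1,3,5)_12 → 1² + 3² + 5² = 35
35 = (2,11)_12 → 2² + 11² = 125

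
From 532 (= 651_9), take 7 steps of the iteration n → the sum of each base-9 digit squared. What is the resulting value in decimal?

50

532 = (6,5,1)_9 → 62
62 = (6,8)_9 → 100
100 = (1,2,1)_9 → 6
6 = (6)_9 → 36
36 = (4,0)_9 → 16
16 = (1,7)_9 → 50
50 = (5,5)_9 → 50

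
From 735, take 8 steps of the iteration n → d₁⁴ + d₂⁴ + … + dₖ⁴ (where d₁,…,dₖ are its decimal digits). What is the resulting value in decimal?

735 → 7⁴ + 3⁴ + 5⁴ = 3107
3107 → 3⁴ + 1⁴ + 0⁴ + 7⁴ = 2483
2483 → 2⁴ + 4⁴ + 8⁴ + 3⁴ = 4449
4449 → 4⁴ + 4⁴ + 4⁴ + 9⁴ = 7329
7329 → 7⁴ + 3⁴ + 2⁴ + 9⁴ = 9059
9059 → 9⁴ + 0⁴ + 5⁴ + 9⁴ = 13747
13747 → 1⁴ + 3⁴ + 7⁴ + 4⁴ + 7⁴ = 5140
5140 → 5⁴ + 1⁴ + 4⁴ + 0⁴ = 882

882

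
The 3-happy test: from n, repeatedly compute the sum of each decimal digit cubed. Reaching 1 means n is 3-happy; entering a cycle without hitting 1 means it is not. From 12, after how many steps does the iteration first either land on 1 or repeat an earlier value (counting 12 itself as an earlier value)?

12 → 1³ + 2³ = 1 + 8 = 9
9 → 9³ = 729
729 → 7³ + 2³ + 9³ = 343 + 8 + 729 = 1080
1080 → 1³ + 0³ + 8³ + 0³ = 1 + 0 + 512 + 0 = 513
513 → 5³ + 1³ + 3³ = 125 + 1 + 27 = 153
153 → 1³ + 5³ + 3³ = 1 + 125 + 27 = 153  — 153 repeats.
That took 6 steps.

6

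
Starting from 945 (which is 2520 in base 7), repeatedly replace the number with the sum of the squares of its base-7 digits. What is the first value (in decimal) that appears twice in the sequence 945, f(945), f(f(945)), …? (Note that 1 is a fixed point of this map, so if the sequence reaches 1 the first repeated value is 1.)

945 = (2,5,2,0)_7 → 33
33 = (4,5)_7 → 41
41 = (5,6)_7 → 61
61 = (1,1,5)_7 → 27
27 = (3,6)_7 → 45
45 = (6,3)_7 → 45  — 45 already appeared earlier.

45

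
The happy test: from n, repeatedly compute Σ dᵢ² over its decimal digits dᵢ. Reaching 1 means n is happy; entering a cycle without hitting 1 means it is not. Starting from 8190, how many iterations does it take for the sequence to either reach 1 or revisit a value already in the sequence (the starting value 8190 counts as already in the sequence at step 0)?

15

8190 → 8² + 1² + 9² + 0² = 146
146 → 1² + 4² + 6² = 53
53 → 5² + 3² = 34
34 → 3² + 4² = 25
25 → 2² + 5² = 29
29 → 2² + 9² = 85
85 → 8² + 5² = 89
89 → 8² + 9² = 145
145 → 1² + 4² + 5² = 42
42 → 4² + 2² = 20
20 → 2² + 0² = 4
4 → 4² = 16
16 → 1² + 6² = 37
37 → 3² + 7² = 58
58 → 5² + 8² = 89  — 89 repeats.
That took 15 steps.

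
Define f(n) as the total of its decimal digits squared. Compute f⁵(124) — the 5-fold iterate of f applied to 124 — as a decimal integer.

124 → 1² + 2² + 4² = 1 + 4 + 16 = 21
21 → 2² + 1² = 4 + 1 = 5
5 → 5² = 25
25 → 2² + 5² = 4 + 25 = 29
29 → 2² + 9² = 4 + 81 = 85

85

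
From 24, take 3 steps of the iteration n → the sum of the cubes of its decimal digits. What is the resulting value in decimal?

24 → 72
72 → 351
351 → 153

153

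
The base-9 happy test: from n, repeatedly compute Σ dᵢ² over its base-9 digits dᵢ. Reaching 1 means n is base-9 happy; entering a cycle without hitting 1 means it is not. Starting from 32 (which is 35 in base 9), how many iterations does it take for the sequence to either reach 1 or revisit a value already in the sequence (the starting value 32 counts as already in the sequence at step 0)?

6

32 = (3,5)_9 → 34
34 = (3,7)_9 → 58
58 = (6,4)_9 → 52
52 = (5,7)_9 → 74
74 = (8,2)_9 → 68
68 = (7,5)_9 → 74  — 74 repeats.
That took 6 steps.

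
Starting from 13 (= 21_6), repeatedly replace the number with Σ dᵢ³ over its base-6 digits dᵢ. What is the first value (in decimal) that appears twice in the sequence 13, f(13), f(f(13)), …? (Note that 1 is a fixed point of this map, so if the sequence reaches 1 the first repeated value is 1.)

13 = (2,1)_6 → 2³ + 1³ = 8 + 1 = 9
9 = (1,3)_6 → 1³ + 3³ = 1 + 27 = 28
28 = (4,4)_6 → 4³ + 4³ = 64 + 64 = 128
128 = (3,3,2)_6 → 3³ + 3³ + 2³ = 27 + 27 + 8 = 62
62 = (1,4,2)_6 → 1³ + 4³ + 2³ = 1 + 64 + 8 = 73
73 = (2,0,1)_6 → 2³ + 0³ + 1³ = 8 + 0 + 1 = 9  — 9 already appeared earlier.

9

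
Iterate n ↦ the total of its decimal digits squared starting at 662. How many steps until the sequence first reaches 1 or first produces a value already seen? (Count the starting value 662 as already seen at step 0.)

11

662 → 76
76 → 85
85 → 89
89 → 145
145 → 42
42 → 20
20 → 4
4 → 16
16 → 37
37 → 58
58 → 89  — 89 repeats.
That took 11 steps.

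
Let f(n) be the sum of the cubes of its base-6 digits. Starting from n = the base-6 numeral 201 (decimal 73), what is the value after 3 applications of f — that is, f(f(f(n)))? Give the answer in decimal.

128

73 = (2,0,1)_6 → 2³ + 0³ + 1³ = 9
9 = (1,3)_6 → 1³ + 3³ = 28
28 = (4,4)_6 → 4³ + 4³ = 128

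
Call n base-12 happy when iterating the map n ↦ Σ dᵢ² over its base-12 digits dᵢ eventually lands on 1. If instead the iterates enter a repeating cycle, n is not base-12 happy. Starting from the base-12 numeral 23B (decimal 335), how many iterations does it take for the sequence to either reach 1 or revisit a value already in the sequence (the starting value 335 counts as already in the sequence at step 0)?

335 = (2,3,11)_12 → 134
134 = (11,2)_12 → 125
125 = (10,5)_12 → 125  — 125 repeats.
That took 3 steps.

3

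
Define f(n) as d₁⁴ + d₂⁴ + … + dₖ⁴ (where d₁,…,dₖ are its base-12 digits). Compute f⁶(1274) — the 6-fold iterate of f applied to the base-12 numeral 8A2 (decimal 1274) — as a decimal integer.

1274 = (8,10,2)_12 → 8⁴ + 10⁴ + 2⁴ = 4096 + 10000 + 16 = 14112
14112 = (8,2,0,0)_12 → 8⁴ + 2⁴ + 0⁴ + 0⁴ = 4096 + 16 + 0 + 0 = 4112
4112 = (2,4,6,8)_12 → 2⁴ + 4⁴ + 6⁴ + 8⁴ = 16 + 256 + 1296 + 4096 = 5664
5664 = (3,3,4,0)_12 → 3⁴ + 3⁴ + 4⁴ + 0⁴ = 81 + 81 + 256 + 0 = 418
418 = (2,10,10)_12 → 2⁴ + 10⁴ + 10⁴ = 16 + 10000 + 10000 = 20016
20016 = (11,7,0,0)_12 → 11⁴ + 7⁴ + 0⁴ + 0⁴ = 14641 + 2401 + 0 + 0 = 17042

17042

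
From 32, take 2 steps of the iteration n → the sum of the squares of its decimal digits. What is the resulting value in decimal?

32 → 13
13 → 10

10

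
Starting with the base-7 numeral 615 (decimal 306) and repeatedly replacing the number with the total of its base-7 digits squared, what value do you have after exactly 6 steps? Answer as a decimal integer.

306 = (6,1,5)_7 → 62
62 = (1,1,6)_7 → 38
38 = (5,3)_7 → 34
34 = (4,6)_7 → 52
52 = (1,0,3)_7 → 10
10 = (1,3)_7 → 10

10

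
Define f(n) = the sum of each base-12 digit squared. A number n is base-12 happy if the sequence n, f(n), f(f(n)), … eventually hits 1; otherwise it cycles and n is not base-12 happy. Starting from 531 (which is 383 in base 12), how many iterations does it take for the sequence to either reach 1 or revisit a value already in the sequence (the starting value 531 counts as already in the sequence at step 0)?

531 = (3,8,3)_12 → 3² + 8² + 3² = 9 + 64 + 9 = 82
82 = (6,10)_12 → 6² + 10² = 36 + 100 = 136
136 = (11,4)_12 → 11² + 4² = 121 + 16 = 137
137 = (11,5)_12 → 11² + 5² = 121 + 25 = 146
146 = (1,0,2)_12 → 1² + 0² + 2² = 1 + 0 + 4 = 5
5 = (5)_12 → 5² = 25
25 = (2,1)_12 → 2² + 1² = 4 + 1 = 5  — 5 repeats.
That took 7 steps.

7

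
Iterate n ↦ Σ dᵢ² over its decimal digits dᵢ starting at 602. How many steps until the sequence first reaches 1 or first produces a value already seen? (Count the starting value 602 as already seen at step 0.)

602 → 6² + 0² + 2² = 36 + 0 + 4 = 40
40 → 4² + 0² = 16 + 0 = 16
16 → 1² + 6² = 1 + 36 = 37
37 → 3² + 7² = 9 + 49 = 58
58 → 5² + 8² = 25 + 64 = 89
89 → 8² + 9² = 64 + 81 = 145
145 → 1² + 4² + 5² = 1 + 16 + 25 = 42
42 → 4² + 2² = 16 + 4 = 20
20 → 2² + 0² = 4 + 0 = 4
4 → 4² = 16  — 16 repeats.
That took 10 steps.

10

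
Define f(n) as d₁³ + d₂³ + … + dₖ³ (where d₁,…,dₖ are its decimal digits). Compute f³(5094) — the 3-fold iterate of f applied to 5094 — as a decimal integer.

81

5094 → 5³ + 0³ + 9³ + 4³ = 918
918 → 9³ + 1³ + 8³ = 1242
1242 → 1³ + 2³ + 4³ + 2³ = 81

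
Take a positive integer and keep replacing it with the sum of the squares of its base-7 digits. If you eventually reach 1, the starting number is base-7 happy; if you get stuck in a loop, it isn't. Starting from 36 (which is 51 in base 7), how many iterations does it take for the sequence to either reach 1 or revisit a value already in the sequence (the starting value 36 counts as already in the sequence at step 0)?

36 = (5,1)_7 → 5² + 1² = 25 + 1 = 26
26 = (3,5)_7 → 3² + 5² = 9 + 25 = 34
34 = (4,6)_7 → 4² + 6² = 16 + 36 = 52
52 = (1,0,3)_7 → 1² + 0² + 3² = 1 + 0 + 9 = 10
10 = (1,3)_7 → 1² + 3² = 1 + 9 = 10  — 10 repeats.
That took 5 steps.

5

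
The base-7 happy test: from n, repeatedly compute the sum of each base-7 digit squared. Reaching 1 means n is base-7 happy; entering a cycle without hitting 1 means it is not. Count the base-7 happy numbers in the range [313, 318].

1

313: 313 → 65 → 9 → 5 → 25 → 25  (repeats 25)
314: 314 → 76 → 46 → 52 → 10 → 10  (repeats 10)
315: 315 → 45 → 45  (repeats 45)
316: 316 → 46 → 52 → 10 → 10  (repeats 10)
317: 317 → 49 → 1  (reaches 1)
318: 318 → 54 → 26 → 34 → 52 → 10 → 10  (repeats 10)
base-7 happy: 317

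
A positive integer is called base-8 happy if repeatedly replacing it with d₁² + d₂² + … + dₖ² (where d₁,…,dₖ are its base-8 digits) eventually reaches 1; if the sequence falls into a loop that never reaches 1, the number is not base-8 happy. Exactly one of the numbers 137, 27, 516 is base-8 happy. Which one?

27

137: 137 → 6 → 36 → 32 → 16 → 4 → 16  — repeats 16 (not base-8 happy)
27: 27 → 18 → 8 → 1  — reaches 1 (base-8 happy)
516: 516 → 17 → 5 → 25 → 10 → 5  — repeats 5 (not base-8 happy)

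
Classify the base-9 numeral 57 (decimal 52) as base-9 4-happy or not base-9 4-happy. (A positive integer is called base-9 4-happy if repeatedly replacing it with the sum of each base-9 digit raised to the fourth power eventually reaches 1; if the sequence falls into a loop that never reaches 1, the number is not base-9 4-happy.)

not base-9 4-happy

52 = (5,7)_9 → 5⁴ + 7⁴ = 625 + 2401 = 3026
3026 = (4,1,3,2)_9 → 4⁴ + 1⁴ + 3⁴ + 2⁴ = 256 + 1 + 81 + 16 = 354
354 = (4,3,3)_9 → 4⁴ + 3⁴ + 3⁴ = 256 + 81 + 81 = 418
418 = (5,1,4)_9 → 5⁴ + 1⁴ + 4⁴ = 625 + 1 + 256 = 882
882 = (1,1,8,0)_9 → 1⁴ + 1⁴ + 8⁴ + 0⁴ = 1 + 1 + 4096 + 0 = 4098
4098 = (5,5,5,3)_9 → 5⁴ + 5⁴ + 5⁴ + 3⁴ = 625 + 625 + 625 + 81 = 1956
1956 = (2,6,1,3)_9 → 2⁴ + 6⁴ + 1⁴ + 3⁴ = 16 + 1296 + 1 + 81 = 1394
1394 = (1,8,1,8)_9 → 1⁴ + 8⁴ + 1⁴ + 8⁴ = 1 + 4096 + 1 + 4096 = 8194
8194 = (1,2,2,1,4)_9 → 1⁴ + 2⁴ + 2⁴ + 1⁴ + 4⁴ = 1 + 16 + 16 + 1 + 256 = 290
290 = (3,5,2)_9 → 3⁴ + 5⁴ + 2⁴ = 81 + 625 + 16 = 722
722 = (8,8,2)_9 → 8⁴ + 8⁴ + 2⁴ = 4096 + 4096 + 16 = 8208
8208 = (1,2,2,3,0)_9 → 1⁴ + 2⁴ + 2⁴ + 3⁴ + 0⁴ = 1 + 16 + 16 + 81 + 0 = 114
114 = (1,3,6)_9 → 1⁴ + 3⁴ + 6⁴ = 1 + 81 + 1296 = 1378
1378 = (1,8,0,1)_9 → 1⁴ + 8⁴ + 0⁴ + 1⁴ = 1 + 4096 + 0 + 1 = 4098  — 4098 already seen; the sequence cycles without reaching 1.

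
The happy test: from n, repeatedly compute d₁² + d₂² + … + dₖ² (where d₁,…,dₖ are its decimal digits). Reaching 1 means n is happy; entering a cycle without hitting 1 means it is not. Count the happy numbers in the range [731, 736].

731: 731 → 59 → 106 → 37 → 58 → 89 → 145 → 42 → 20 → 4 → 16 → 37  — not happy
732: 732 → 62 → 40 → 16 → 37 → 58 → 89 → 145 → 42 → 20 → 4 → 16  — not happy
733: 733 → 67 → 85 → 89 → 145 → 42 → 20 → 4 → 16 → 37 → 58 → 89  — not happy
734: 734 → 74 → 65 → 61 → 37 → 58 → 89 → 145 → 42 → 20 → 4 → 16 → 37  — not happy
735: 735 → 83 → 73 → 58 → 89 → 145 → 42 → 20 → 4 → 16 → 37 → 58  — not happy
736: 736 → 94 → 97 → 130 → 10 → 1  — happy
happy: 736

1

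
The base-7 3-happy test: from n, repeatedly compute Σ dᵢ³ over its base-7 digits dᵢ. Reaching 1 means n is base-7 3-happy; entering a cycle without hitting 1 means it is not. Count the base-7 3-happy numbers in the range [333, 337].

333: 333 → 405 → 219 → 99 → 9 → 9  — not base-7 3-happy
334: 334 → 466 → 100 → 16 → 16  — not base-7 3-happy
335: 335 → 557 → 137 → 197 → 65 → 17 → 35 → 125 → 251 → 341 → 557  — not base-7 3-happy
336: 336 → 432 → 252 → 126 → 72 → 36 → 126  — not base-7 3-happy
337: 337 → 433 → 343 → 1  — base-7 3-happy
base-7 3-happy: 337

1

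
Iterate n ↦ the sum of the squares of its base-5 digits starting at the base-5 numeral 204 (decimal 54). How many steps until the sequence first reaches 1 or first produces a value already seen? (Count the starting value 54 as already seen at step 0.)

54 = (2,0,4)_5 → 2² + 0² + 4² = 4 + 0 + 16 = 20
20 = (4,0)_5 → 4² + 0² = 16 + 0 = 16
16 = (3,1)_5 → 3² + 1² = 9 + 1 = 10
10 = (2,0)_5 → 2² + 0² = 4 + 0 = 4
4 = (4)_5 → 4² = 16  — 16 repeats.
That took 5 steps.

5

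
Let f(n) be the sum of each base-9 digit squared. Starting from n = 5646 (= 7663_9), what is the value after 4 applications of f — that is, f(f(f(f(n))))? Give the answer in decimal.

74

5646 = (7,6,6,3)_9 → 7² + 6² + 6² + 3² = 49 + 36 + 36 + 9 = 130
130 = (1,5,4)_9 → 1² + 5² + 4² = 1 + 25 + 16 = 42
42 = (4,6)_9 → 4² + 6² = 16 + 36 = 52
52 = (5,7)_9 → 5² + 7² = 25 + 49 = 74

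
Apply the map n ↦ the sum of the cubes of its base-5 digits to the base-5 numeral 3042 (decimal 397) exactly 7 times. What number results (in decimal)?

397 = (3,0,4,2)_5 → 3³ + 0³ + 4³ + 2³ = 99
99 = (3,4,4)_5 → 3³ + 4³ + 4³ = 155
155 = (1,1,1,0)_5 → 1³ + 1³ + 1³ + 0³ = 3
3 = (3)_5 → 3³ = 27
27 = (1,0,2)_5 → 1³ + 0³ + 2³ = 9
9 = (1,4)_5 → 1³ + 4³ = 65
65 = (2,3,0)_5 → 2³ + 3³ + 0³ = 35

35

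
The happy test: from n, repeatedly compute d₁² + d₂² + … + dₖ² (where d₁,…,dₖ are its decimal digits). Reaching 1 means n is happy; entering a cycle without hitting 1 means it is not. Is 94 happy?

happy

94 → 9² + 4² = 97
97 → 9² + 7² = 130
130 → 1² + 3² + 0² = 10
10 → 1² + 0² = 1  — reached 1.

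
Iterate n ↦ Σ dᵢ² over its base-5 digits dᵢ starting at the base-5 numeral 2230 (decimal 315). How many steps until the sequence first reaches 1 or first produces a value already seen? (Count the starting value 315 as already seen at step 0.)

315 = (2,2,3,0)_5 → 17
17 = (3,2)_5 → 13
13 = (2,3)_5 → 13  — 13 repeats.
That took 3 steps.

3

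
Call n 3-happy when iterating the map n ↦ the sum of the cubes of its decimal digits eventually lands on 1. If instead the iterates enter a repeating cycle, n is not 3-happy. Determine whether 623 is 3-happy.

not 3-happy

623 → 6³ + 2³ + 3³ = 216 + 8 + 27 = 251
251 → 2³ + 5³ + 1³ = 8 + 125 + 1 = 134
134 → 1³ + 3³ + 4³ = 1 + 27 + 64 = 92
92 → 9³ + 2³ = 729 + 8 = 737
737 → 7³ + 3³ + 7³ = 343 + 27 + 343 = 713
713 → 7³ + 1³ + 3³ = 343 + 1 + 27 = 371
371 → 3³ + 7³ + 1³ = 27 + 343 + 1 = 371  — 371 already seen; the sequence cycles without reaching 1.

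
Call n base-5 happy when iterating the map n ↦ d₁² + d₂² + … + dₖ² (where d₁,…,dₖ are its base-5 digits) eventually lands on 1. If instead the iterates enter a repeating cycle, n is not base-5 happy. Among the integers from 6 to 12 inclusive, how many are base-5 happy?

2

6: 6 → 2 → 4 → 16 → 10 → 4  (repeats 4)
7: 7 → 5 → 1  (reaches 1)
8: 8 → 10 → 4 → 16 → 10  (repeats 10)
9: 9 → 17 → 13 → 13  (repeats 13)
10: 10 → 4 → 16 → 10  (repeats 10)
11: 11 → 5 → 1  (reaches 1)
12: 12 → 8 → 10 → 4 → 16 → 10  (repeats 10)
base-5 happy: 7, 11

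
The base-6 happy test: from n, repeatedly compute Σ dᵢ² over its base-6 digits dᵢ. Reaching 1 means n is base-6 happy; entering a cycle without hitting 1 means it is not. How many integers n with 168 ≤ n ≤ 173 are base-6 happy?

168: 168 → 32 → 29 → 41 → 26 → 20 → 13 → 5 → 25 → 17 → 29  — not base-6 happy
169: 169 → 33 → 34 → 41 → 26 → 20 → 13 → 5 → 25 → 17 → 29 → 41  — not base-6 happy
170: 170 → 36 → 1  — base-6 happy
171: 171 → 41 → 26 → 20 → 13 → 5 → 25 → 17 → 29 → 41  — not base-6 happy
172: 172 → 48 → 5 → 25 → 17 → 29 → 41 → 26 → 20 → 13 → 5  — not base-6 happy
173: 173 → 57 → 19 → 10 → 17 → 29 → 41 → 26 → 20 → 13 → 5 → 25 → 17  — not base-6 happy
base-6 happy: 170

1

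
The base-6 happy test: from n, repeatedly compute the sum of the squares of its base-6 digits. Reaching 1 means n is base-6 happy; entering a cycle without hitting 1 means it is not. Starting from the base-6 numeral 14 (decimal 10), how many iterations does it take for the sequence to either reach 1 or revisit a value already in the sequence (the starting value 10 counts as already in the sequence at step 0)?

10 = (1,4)_6 → 1² + 4² = 17
17 = (2,5)_6 → 2² + 5² = 29
29 = (4,5)_6 → 4² + 5² = 41
41 = (1,0,5)_6 → 1² + 0² + 5² = 26
26 = (4,2)_6 → 4² + 2² = 20
20 = (3,2)_6 → 3² + 2² = 13
13 = (2,1)_6 → 2² + 1² = 5
5 = (5)_6 → 5² = 25
25 = (4,1)_6 → 4² + 1² = 17  — 17 repeats.
That took 9 steps.

9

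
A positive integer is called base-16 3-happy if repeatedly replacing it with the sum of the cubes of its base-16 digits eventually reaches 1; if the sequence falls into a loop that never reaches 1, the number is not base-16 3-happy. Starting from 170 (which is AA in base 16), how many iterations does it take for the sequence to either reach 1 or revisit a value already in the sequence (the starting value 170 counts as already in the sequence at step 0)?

170 = (10,10)_16 → 10³ + 10³ = 1000 + 1000 = 2000
2000 = (7,13,0)_16 → 7³ + 13³ + 0³ = 343 + 2197 + 0 = 2540
2540 = (9,14,12)_16 → 9³ + 14³ + 12³ = 729 + 2744 + 1728 = 5201
5201 = (1,4,5,1)_16 → 1³ + 4³ + 5³ + 1³ = 1 + 64 + 125 + 1 = 191
191 = (11,15)_16 → 11³ + 15³ = 1331 + 3375 = 4706
4706 = (1,2,6,2)_16 → 1³ + 2³ + 6³ + 2³ = 1 + 8 + 216 + 8 = 233
233 = (14,9)_16 → 14³ + 9³ = 2744 + 729 = 3473
3473 = (13,9,1)_16 → 13³ + 9³ + 1³ = 2197 + 729 + 1 = 2927
2927 = (11,6,15)_16 → 11³ + 6³ + 15³ = 1331 + 216 + 3375 = 4922
4922 = (1,3,3,10)_16 → 1³ + 3³ + 3³ + 10³ = 1 + 27 + 27 + 1000 = 1055
1055 = (4,1,15)_16 → 4³ + 1³ + 15³ = 64 + 1 + 3375 = 3440
3440 = (13,7,0)_16 → 13³ + 7³ + 0³ = 2197 + 343 + 0 = 2540  — 2540 repeats.
That took 12 steps.

12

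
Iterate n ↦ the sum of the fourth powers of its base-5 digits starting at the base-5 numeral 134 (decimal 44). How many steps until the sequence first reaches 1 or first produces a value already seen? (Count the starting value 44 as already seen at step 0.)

5

44 = (1,3,4)_5 → 1⁴ + 3⁴ + 4⁴ = 1 + 81 + 256 = 338
338 = (2,3,2,3)_5 → 2⁴ + 3⁴ + 2⁴ + 3⁴ = 16 + 81 + 16 + 81 = 194
194 = (1,2,3,4)_5 → 1⁴ + 2⁴ + 3⁴ + 4⁴ = 1 + 16 + 81 + 256 = 354
354 = (2,4,0,4)_5 → 2⁴ + 4⁴ + 0⁴ + 4⁴ = 16 + 256 + 0 + 256 = 528
528 = (4,1,0,3)_5 → 4⁴ + 1⁴ + 0⁴ + 3⁴ = 256 + 1 + 0 + 81 = 338  — 338 repeats.
That took 5 steps.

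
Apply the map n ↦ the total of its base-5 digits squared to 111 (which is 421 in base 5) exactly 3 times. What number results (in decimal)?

111 = (4,2,1)_5 → 4² + 2² + 1² = 16 + 4 + 1 = 21
21 = (4,1)_5 → 4² + 1² = 16 + 1 = 17
17 = (3,2)_5 → 3² + 2² = 9 + 4 = 13

13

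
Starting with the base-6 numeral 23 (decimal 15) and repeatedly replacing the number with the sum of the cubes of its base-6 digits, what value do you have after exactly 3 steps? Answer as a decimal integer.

15 = (2,3)_6 → 2³ + 3³ = 35
35 = (5,5)_6 → 5³ + 5³ = 250
250 = (1,0,5,4)_6 → 1³ + 0³ + 5³ + 4³ = 190

190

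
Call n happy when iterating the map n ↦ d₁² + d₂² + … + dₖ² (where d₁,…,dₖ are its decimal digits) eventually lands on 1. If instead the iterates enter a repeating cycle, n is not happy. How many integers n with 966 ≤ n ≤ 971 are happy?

1

966: 966 → 153 → 35 → 34 → 25 → 29 → 85 → 89 → 145 → 42 → 20 → 4 → 16 → 37 → 58 → 89  — not happy
967: 967 → 166 → 73 → 58 → 89 → 145 → 42 → 20 → 4 → 16 → 37 → 58  — not happy
968: 968 → 181 → 66 → 72 → 53 → 34 → 25 → 29 → 85 → 89 → 145 → 42 → 20 → 4 → 16 → 37 → 58 → 89  — not happy
969: 969 → 198 → 146 → 53 → 34 → 25 → 29 → 85 → 89 → 145 → 42 → 20 → 4 → 16 → 37 → 58 → 89  — not happy
970: 970 → 130 → 10 → 1  — happy
971: 971 → 131 → 11 → 2 → 4 → 16 → 37 → 58 → 89 → 145 → 42 → 20 → 4  — not happy
happy: 970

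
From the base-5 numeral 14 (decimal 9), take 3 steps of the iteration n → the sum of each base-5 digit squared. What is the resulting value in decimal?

9 = (1,4)_5 → 1² + 4² = 1 + 16 = 17
17 = (3,2)_5 → 3² + 2² = 9 + 4 = 13
13 = (2,3)_5 → 2² + 3² = 4 + 9 = 13

13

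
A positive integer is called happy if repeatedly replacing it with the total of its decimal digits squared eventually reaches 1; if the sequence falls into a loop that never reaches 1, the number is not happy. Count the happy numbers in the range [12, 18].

12: 12 → 5 → 25 → 29 → 85 → 89 → 145 → 42 → 20 → 4 → 16 → 37 → 58 → 89  — not happy
13: 13 → 10 → 1  — happy
14: 14 → 17 → 50 → 25 → 29 → 85 → 89 → 145 → 42 → 20 → 4 → 16 → 37 → 58 → 89  — not happy
15: 15 → 26 → 40 → 16 → 37 → 58 → 89 → 145 → 42 → 20 → 4 → 16  — not happy
16: 16 → 37 → 58 → 89 → 145 → 42 → 20 → 4 → 16  — not happy
17: 17 → 50 → 25 → 29 → 85 → 89 → 145 → 42 → 20 → 4 → 16 → 37 → 58 → 89  — not happy
18: 18 → 65 → 61 → 37 → 58 → 89 → 145 → 42 → 20 → 4 → 16 → 37  — not happy
happy: 13

1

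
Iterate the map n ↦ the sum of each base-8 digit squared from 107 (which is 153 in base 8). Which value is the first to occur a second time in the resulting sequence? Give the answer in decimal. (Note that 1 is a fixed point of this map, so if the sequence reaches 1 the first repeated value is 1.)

107 = (1,5,3)_8 → 35
35 = (4,3)_8 → 25
25 = (3,1)_8 → 10
10 = (1,2)_8 → 5
5 = (5)_8 → 25  — 25 already appeared earlier.

25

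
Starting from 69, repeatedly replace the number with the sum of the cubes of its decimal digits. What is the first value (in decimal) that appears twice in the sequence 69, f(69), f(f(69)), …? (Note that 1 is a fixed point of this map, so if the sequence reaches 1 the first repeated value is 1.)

69 → 6³ + 9³ = 216 + 729 = 945
945 → 9³ + 4³ + 5³ = 729 + 64 + 125 = 918
918 → 9³ + 1³ + 8³ = 729 + 1 + 512 = 1242
1242 → 1³ + 2³ + 4³ + 2³ = 1 + 8 + 64 + 8 = 81
81 → 8³ + 1³ = 512 + 1 = 513
513 → 5³ + 1³ + 3³ = 125 + 1 + 27 = 153
153 → 1³ + 5³ + 3³ = 1 + 125 + 27 = 153  — 153 already appeared earlier.

153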